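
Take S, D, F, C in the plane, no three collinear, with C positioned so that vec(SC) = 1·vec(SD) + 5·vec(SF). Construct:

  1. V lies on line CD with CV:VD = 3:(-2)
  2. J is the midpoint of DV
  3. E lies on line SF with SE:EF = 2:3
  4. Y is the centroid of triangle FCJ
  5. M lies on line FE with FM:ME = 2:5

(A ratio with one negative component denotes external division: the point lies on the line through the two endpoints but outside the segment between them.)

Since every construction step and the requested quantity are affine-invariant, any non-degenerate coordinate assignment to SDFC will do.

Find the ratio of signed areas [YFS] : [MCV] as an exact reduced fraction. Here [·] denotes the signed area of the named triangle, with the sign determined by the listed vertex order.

Work in coordinates with S = (0, 0), D = (1, 0), F = (0, 1), C = (1, 5).
1. V lies on line CD with CV:VD = 3:(-2) ⇒ V = (1, -10)
2. J is the midpoint of DV ⇒ J = (1, -5)
3. E lies on line SF with SE:EF = 2:3 ⇒ E = (0, 2/5)
4. Y is the centroid of triangle FCJ ⇒ Y = (2/3, 1/3)
5. M lies on line FE with FM:ME = 2:5 ⇒ M = (0, 29/35)
2·[YFS] = 2/3, 2·[MCV] = -15
[YFS]:[MCV] = 2/3:-15 = -2/45

[YFS]:[MCV] = -2/45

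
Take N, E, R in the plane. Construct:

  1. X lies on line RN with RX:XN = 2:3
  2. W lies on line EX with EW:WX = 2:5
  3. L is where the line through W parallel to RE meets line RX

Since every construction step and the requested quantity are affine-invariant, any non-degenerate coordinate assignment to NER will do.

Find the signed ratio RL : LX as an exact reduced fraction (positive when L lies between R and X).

Work in coordinates with N = (0, 0), E = (1, 0), R = (0, 1).
1. X lies on line RN with RX:XN = 2:3 ⇒ X = (0, 3/5)
2. W lies on line EX with EW:WX = 2:5 ⇒ W = (5/7, 6/35)
3. L is where the line through W parallel to RE meets line RX ⇒ L = (0, 31/35)
L = R + t·(X−R) with t = 2/7, so RL:LX = t:(1−t) = 2/7:5/7

RL:LX = 2/5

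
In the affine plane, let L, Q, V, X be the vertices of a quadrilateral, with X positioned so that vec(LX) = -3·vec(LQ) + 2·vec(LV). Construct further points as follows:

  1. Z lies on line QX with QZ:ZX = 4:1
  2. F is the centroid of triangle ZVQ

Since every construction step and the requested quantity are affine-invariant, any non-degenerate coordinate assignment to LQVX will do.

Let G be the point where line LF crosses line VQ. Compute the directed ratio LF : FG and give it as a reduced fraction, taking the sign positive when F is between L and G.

Choose coordinates L = (0, 0), Q = (1, 0), V = (0, 1), X = (-3, 2).
1. Z lies on line QX with QZ:ZX = 4:1 ⇒ Z = (-11/5, 8/5)
2. F is the centroid of triangle ZVQ ⇒ F = (-2/5, 13/15)
line LF meets VQ at G = (-6/7, 13/7)
F = L + t·(G−L) with t = 7/15, so LF:FG = 7/15:8/15

LF:FG = 7/8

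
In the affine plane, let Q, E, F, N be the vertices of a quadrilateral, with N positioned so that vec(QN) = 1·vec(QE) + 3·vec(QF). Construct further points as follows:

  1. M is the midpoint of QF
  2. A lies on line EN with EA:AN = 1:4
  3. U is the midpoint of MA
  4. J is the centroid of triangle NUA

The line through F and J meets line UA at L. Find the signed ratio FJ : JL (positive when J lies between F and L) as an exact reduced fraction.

Work in coordinates with Q = (0, 0), E = (1, 0), F = (0, 1), N = (1, 3).
1. M is the midpoint of QF ⇒ M = (0, 1/2)
2. A lies on line EN with EA:AN = 1:4 ⇒ A = (1, 3/5)
3. U is the midpoint of MA ⇒ U = (1/2, 11/20)
4. J is the centroid of triangle NUA ⇒ J = (5/6, 83/60)
line FJ meets UA at L = (-25/18, 13/36)
J = F + t·(L−F) with t = -3/5, so FJ:JL = -3/5:8/5

FJ:JL = -3/8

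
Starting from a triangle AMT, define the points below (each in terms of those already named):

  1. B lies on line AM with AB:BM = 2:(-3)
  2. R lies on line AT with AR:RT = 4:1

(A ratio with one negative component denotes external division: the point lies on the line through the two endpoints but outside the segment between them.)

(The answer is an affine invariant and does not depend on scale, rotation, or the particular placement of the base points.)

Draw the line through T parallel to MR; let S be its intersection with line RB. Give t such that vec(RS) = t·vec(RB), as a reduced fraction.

Set A = (0, 0), M = (1, 0), T = (0, 1); any affine frame gives the same invariant.
1. B lies on line AM with AB:BM = 2:(-3) ⇒ B = (-2, 0)
2. R lies on line AT with AR:RT = 4:1 ⇒ R = (0, 4/5)
through T parallel to MR: direction (-1, 4/5); meets RB at S = (1/6, 13/15)
S = R + t·(B−R) with t = -1/12

t = -1/12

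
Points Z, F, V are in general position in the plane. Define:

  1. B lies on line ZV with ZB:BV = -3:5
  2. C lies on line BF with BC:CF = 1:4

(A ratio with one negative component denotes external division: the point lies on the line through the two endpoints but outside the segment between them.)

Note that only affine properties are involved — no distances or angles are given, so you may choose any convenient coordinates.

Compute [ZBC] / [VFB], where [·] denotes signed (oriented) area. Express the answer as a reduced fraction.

Set Z = (0, 0), F = (1, 0), V = (0, 1); any affine frame gives the same invariant.
1. B lies on line ZV with ZB:BV = -3:5 ⇒ B = (0, -3/2)
2. C lies on line BF with BC:CF = 1:4 ⇒ C = (1/5, -6/5)
2·[ZBC] = 3/10, 2·[VFB] = -5/2
[ZBC]:[VFB] = 3/10:-5/2 = -3/25

[ZBC]:[VFB] = -3/25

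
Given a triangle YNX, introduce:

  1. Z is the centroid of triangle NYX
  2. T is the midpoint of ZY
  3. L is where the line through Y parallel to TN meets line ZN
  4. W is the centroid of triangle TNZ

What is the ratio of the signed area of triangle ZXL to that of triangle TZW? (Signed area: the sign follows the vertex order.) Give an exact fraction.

Work in coordinates with Y = (0, 0), N = (1, 0), X = (0, 1).
1. Z is the centroid of triangle NYX ⇒ Z = (1/3, 1/3)
2. T is the midpoint of ZY ⇒ T = (1/6, 1/6)
3. L is where the line through Y parallel to TN meets line ZN ⇒ L = (5/3, -1/3)
4. W is the centroid of triangle TNZ ⇒ W = (1/2, 1/6)
2·[ZXL] = -2/3, 2·[TZW] = -1/18
[ZXL]:[TZW] = -2/3:-1/18 = 12

[ZXL]:[TZW] = 12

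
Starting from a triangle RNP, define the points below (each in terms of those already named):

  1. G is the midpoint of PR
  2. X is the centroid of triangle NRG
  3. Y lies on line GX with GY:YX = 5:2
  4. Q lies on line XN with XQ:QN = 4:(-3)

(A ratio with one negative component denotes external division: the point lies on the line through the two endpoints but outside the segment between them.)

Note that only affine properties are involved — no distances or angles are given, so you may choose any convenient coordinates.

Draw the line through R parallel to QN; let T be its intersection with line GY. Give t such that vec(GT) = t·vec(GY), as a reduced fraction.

t = 14/5

Set R = (0, 0), N = (1, 0), P = (0, 1); any affine frame gives the same invariant.
1. G is the midpoint of PR ⇒ G = (0, 1/2)
2. X is the centroid of triangle NRG ⇒ X = (1/3, 1/6)
3. Y lies on line GX with GY:YX = 5:2 ⇒ Y = (5/21, 11/42)
4. Q lies on line XN with XQ:QN = 4:(-3) ⇒ Q = (3, -1/2)
through R parallel to QN: direction (-2, 1/2); meets GY at T = (2/3, -1/6)
T = G + t·(Y−G) with t = 14/5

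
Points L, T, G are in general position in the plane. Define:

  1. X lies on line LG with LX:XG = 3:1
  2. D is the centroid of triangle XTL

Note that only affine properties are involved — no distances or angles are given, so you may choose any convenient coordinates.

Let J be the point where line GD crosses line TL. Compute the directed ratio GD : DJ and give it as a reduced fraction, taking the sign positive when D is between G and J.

Set L = (0, 0), T = (1, 0), G = (0, 1); any affine frame gives the same invariant.
1. X lies on line LG with LX:XG = 3:1 ⇒ X = (0, 3/4)
2. D is the centroid of triangle XTL ⇒ D = (1/3, 1/4)
line GD meets TL at J = (4/9, 0)
D = G + t·(J−G) with t = 3/4, so GD:DJ = 3/4:1/4

GD:DJ = 3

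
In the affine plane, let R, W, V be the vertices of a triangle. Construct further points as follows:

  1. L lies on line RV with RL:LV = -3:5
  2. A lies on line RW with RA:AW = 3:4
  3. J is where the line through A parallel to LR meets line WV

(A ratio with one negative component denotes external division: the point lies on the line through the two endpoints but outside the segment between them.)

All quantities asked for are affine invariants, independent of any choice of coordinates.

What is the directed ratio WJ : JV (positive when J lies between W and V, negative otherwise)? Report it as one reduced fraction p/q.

WJ:JV = 4/3

Set R = (0, 0), W = (1, 0), V = (0, 1); any affine frame gives the same invariant.
1. L lies on line RV with RL:LV = -3:5 ⇒ L = (0, -3/2)
2. A lies on line RW with RA:AW = 3:4 ⇒ A = (3/7, 0)
3. J is where the line through A parallel to LR meets line WV ⇒ J = (3/7, 4/7)
J = W + t·(V−W) with t = 4/7, so WJ:JV = t:(1−t) = 4/7:3/7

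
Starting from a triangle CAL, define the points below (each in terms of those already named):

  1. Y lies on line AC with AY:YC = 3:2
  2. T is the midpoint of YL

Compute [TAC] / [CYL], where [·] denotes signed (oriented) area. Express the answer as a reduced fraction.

Work in coordinates with C = (0, 0), A = (1, 0), L = (0, 1).
1. Y lies on line AC with AY:YC = 3:2 ⇒ Y = (2/5, 0)
2. T is the midpoint of YL ⇒ T = (1/5, 1/2)
2·[TAC] = -1/2, 2·[CYL] = 2/5
[TAC]:[CYL] = -1/2:2/5 = -5/4

[TAC]:[CYL] = -5/4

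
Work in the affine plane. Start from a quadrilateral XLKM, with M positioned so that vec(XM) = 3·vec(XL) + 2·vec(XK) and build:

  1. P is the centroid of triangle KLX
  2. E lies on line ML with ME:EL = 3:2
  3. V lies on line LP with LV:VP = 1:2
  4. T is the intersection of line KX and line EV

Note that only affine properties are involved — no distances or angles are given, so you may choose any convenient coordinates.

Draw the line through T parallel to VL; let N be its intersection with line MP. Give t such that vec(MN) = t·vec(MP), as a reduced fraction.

t = 30/23

Set X = (0, 0), L = (1, 0), K = (0, 1), M = (3, 2); any affine frame gives the same invariant.
1. P is the centroid of triangle KLX ⇒ P = (1/3, 1/3)
2. E lies on line ML with ME:EL = 3:2 ⇒ E = (9/5, 4/5)
3. V lies on line LP with LV:VP = 1:2 ⇒ V = (7/9, 1/9)
4. T is the intersection of line KX and line EV ⇒ T = (0, -19/46)
through T parallel to VL: direction (2/9, -1/9); meets MP at N = (-11/23, -4/23)
N = M + t·(P−M) with t = 30/23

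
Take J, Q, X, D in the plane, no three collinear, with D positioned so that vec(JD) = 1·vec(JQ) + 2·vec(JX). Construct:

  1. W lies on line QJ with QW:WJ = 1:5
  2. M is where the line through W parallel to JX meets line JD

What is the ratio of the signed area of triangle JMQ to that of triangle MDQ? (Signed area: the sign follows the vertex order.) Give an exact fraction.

Assign J = (0, 0), Q = (1, 0), X = (0, 1), D = (1, 2) — the answer is frame-independent, so this choice is without loss of generality.
1. W lies on line QJ with QW:WJ = 1:5 ⇒ W = (5/6, 0)
2. M is where the line through W parallel to JX meets line JD ⇒ M = (5/6, 5/3)
2·[JMQ] = -5/3, 2·[MDQ] = -1/3
[JMQ]:[MDQ] = -5/3:-1/3 = 5

[JMQ]:[MDQ] = 5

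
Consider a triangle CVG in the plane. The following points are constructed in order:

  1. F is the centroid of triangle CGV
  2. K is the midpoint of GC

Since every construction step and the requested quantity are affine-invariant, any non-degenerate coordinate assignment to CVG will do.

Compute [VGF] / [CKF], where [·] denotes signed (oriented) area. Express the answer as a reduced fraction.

Set C = (0, 0), V = (1, 0), G = (0, 1); any affine frame gives the same invariant.
1. F is the centroid of triangle CGV ⇒ F = (1/3, 1/3)
2. K is the midpoint of GC ⇒ K = (0, 1/2)
2·[VGF] = 1/3, 2·[CKF] = -1/6
[VGF]:[CKF] = 1/3:-1/6 = -2

[VGF]:[CKF] = -2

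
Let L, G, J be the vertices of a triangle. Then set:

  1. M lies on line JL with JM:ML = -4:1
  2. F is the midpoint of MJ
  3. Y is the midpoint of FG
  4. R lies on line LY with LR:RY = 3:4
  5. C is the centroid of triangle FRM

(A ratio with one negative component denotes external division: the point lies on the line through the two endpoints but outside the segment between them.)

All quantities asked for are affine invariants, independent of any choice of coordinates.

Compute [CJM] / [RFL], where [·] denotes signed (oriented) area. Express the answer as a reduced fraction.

Assign L = (0, 0), G = (1, 0), J = (0, 1) — the answer is frame-independent, so this choice is without loss of generality.
1. M lies on line JL with JM:ML = -4:1 ⇒ M = (0, -1/3)
2. F is the midpoint of MJ ⇒ F = (0, 1/3)
3. Y is the midpoint of FG ⇒ Y = (1/2, 1/6)
4. R lies on line LY with LR:RY = 3:4 ⇒ R = (3/14, 1/14)
5. C is the centroid of triangle FRM ⇒ C = (1/14, 1/42)
2·[CJM] = 2/21, 2·[RFL] = 1/14
[CJM]:[RFL] = 2/21:1/14 = 4/3

[CJM]:[RFL] = 4/3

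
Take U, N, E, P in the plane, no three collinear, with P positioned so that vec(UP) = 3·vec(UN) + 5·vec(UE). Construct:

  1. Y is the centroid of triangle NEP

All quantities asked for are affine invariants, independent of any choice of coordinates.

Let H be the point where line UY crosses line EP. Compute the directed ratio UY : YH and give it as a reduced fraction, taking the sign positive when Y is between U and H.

UY:YH = 2/7

Set U = (0, 0), N = (1, 0), E = (0, 1), P = (3, 5); any affine frame gives the same invariant.
1. Y is the centroid of triangle NEP ⇒ Y = (4/3, 2)
line UY meets EP at H = (6, 9)
Y = U + t·(H−U) with t = 2/9, so UY:YH = 2/9:7/9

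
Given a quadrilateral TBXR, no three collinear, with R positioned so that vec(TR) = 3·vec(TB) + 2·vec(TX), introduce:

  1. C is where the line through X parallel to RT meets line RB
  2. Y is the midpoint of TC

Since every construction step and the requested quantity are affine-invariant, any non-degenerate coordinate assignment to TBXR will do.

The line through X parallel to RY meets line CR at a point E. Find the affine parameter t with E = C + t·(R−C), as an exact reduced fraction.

t = 2

Work in coordinates with T = (0, 0), B = (1, 0), X = (0, 1), R = (3, 2).
1. C is where the line through X parallel to RT meets line RB ⇒ C = (6, 5)
2. Y is the midpoint of TC ⇒ Y = (3, 5/2)
through X parallel to RY: direction (0, 1/2); meets CR at E = (0, -1)
E = C + t·(R−C) with t = 2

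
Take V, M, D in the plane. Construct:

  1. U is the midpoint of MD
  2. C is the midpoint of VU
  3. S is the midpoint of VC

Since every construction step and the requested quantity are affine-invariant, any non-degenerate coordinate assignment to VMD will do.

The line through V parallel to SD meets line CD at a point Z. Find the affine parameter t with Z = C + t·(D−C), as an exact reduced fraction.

Set V = (0, 0), M = (1, 0), D = (0, 1); any affine frame gives the same invariant.
1. U is the midpoint of MD ⇒ U = (1/2, 1/2)
2. C is the midpoint of VU ⇒ C = (1/4, 1/4)
3. S is the midpoint of VC ⇒ S = (1/8, 1/8)
through V parallel to SD: direction (-1/8, 7/8); meets CD at Z = (-1/4, 7/4)
Z = C + t·(D−C) with t = 2

t = 2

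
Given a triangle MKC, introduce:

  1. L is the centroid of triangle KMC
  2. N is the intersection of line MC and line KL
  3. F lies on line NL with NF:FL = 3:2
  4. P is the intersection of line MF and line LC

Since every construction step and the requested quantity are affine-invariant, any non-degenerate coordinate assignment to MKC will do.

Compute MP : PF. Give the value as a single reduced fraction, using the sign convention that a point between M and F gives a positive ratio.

MP:PF = -5

Choose coordinates M = (0, 0), K = (1, 0), C = (0, 1).
1. L is the centroid of triangle KMC ⇒ L = (1/3, 1/3)
2. N is the intersection of line MC and line KL ⇒ N = (0, 1/2)
3. F lies on line NL with NF:FL = 3:2 ⇒ F = (1/5, 2/5)
4. P is the intersection of line MF and line LC ⇒ P = (1/4, 1/2)
P = M + t·(F−M) with t = 5/4, so MP:PF = t:(1−t) = 5/4:-1/4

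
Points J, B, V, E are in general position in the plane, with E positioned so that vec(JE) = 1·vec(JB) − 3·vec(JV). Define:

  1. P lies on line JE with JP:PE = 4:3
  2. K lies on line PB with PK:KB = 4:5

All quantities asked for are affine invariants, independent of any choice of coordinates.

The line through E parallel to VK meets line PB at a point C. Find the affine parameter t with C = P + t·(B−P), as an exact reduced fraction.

t = -1/15

Assign J = (0, 0), B = (1, 0), V = (0, 1), E = (1, -3) — the answer is frame-independent, so this choice is without loss of generality.
1. P lies on line JE with JP:PE = 4:3 ⇒ P = (4/7, -12/7)
2. K lies on line PB with PK:KB = 4:5 ⇒ K = (16/21, -20/21)
through E parallel to VK: direction (16/21, -41/21); meets PB at C = (19/35, -64/35)
C = P + t·(B−P) with t = -1/15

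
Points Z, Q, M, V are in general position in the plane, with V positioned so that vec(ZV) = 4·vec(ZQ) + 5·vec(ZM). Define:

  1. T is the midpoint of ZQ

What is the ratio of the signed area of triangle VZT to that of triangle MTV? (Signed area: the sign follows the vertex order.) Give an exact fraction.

[VZT]:[MTV] = 5/12

Choose coordinates Z = (0, 0), Q = (1, 0), M = (0, 1), V = (4, 5).
1. T is the midpoint of ZQ ⇒ T = (1/2, 0)
2·[VZT] = 5/2, 2·[MTV] = 6
[VZT]:[MTV] = 5/2:6 = 5/12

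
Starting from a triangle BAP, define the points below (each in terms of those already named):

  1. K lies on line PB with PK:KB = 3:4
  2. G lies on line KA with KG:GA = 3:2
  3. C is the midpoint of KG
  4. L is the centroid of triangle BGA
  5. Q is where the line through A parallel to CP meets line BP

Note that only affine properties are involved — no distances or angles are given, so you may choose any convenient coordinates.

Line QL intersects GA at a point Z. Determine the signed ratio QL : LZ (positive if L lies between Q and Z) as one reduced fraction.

Choose coordinates B = (0, 0), A = (1, 0), P = (0, 1).
1. K lies on line PB with PK:KB = 3:4 ⇒ K = (0, 4/7)
2. G lies on line KA with KG:GA = 3:2 ⇒ G = (3/5, 8/35)
3. C is the midpoint of KG ⇒ C = (3/10, 2/5)
4. L is the centroid of triangle BGA ⇒ L = (8/15, 8/105)
5. Q is where the line through A parallel to CP meets line BP ⇒ Q = (0, 2)
line QL meets GA at Z = (8/17, 36/119)
L = Q + t·(Z−Q) with t = 17/15, so QL:LZ = 17/15:-2/15

QL:LZ = -17/2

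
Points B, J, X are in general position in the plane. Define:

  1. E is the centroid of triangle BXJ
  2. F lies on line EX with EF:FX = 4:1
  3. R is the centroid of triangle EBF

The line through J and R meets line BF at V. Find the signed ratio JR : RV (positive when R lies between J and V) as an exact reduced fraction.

Assign B = (0, 0), J = (1, 0), X = (0, 1) — the answer is frame-independent, so this choice is without loss of generality.
1. E is the centroid of triangle BXJ ⇒ E = (1/3, 1/3)
2. F lies on line EX with EF:FX = 4:1 ⇒ F = (1/15, 13/15)
3. R is the centroid of triangle EBF ⇒ R = (2/15, 2/5)
line JR meets BF at V = (6/175, 78/175)
R = J + t·(V−J) with t = 35/39, so JR:RV = 35/39:4/39

JR:RV = 35/4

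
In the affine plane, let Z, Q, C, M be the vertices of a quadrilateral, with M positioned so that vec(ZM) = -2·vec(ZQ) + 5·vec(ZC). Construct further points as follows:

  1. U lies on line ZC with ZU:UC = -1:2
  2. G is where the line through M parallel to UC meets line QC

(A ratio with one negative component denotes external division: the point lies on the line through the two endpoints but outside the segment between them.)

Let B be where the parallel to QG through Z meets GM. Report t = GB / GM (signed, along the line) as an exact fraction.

t = -1/2

Work in coordinates with Z = (0, 0), Q = (1, 0), C = (0, 1), M = (-2, 5).
1. U lies on line ZC with ZU:UC = -1:2 ⇒ U = (0, -1)
2. G is where the line through M parallel to UC meets line QC ⇒ G = (-2, 3)
through Z parallel to QG: direction (-3, 3); meets GM at B = (-2, 2)
B = G + t·(M−G) with t = -1/2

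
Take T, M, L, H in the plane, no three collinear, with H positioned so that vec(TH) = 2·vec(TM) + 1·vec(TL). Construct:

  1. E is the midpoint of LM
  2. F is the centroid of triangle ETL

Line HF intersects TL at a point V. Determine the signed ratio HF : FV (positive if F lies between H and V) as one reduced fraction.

HF:FV = 11

Work in coordinates with T = (0, 0), M = (1, 0), L = (0, 1), H = (2, 1).
1. E is the midpoint of LM ⇒ E = (1/2, 1/2)
2. F is the centroid of triangle ETL ⇒ F = (1/6, 1/2)
line HF meets TL at V = (0, 5/11)
F = H + t·(V−H) with t = 11/12, so HF:FV = 11/12:1/12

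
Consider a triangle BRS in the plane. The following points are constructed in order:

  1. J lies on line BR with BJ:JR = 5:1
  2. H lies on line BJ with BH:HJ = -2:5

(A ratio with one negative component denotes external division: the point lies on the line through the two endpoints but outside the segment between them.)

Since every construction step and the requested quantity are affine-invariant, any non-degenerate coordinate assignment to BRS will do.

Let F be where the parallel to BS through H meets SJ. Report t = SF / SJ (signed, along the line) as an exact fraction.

t = -2/3

Choose coordinates B = (0, 0), R = (1, 0), S = (0, 1).
1. J lies on line BR with BJ:JR = 5:1 ⇒ J = (5/6, 0)
2. H lies on line BJ with BH:HJ = -2:5 ⇒ H = (-5/9, 0)
through H parallel to BS: direction (0, 1); meets SJ at F = (-5/9, 5/3)
F = S + t·(J−S) with t = -2/3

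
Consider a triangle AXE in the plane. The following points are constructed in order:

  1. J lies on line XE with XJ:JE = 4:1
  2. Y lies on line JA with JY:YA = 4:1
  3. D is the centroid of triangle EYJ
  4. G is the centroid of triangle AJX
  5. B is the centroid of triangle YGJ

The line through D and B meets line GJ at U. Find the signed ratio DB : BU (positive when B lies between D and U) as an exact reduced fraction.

Choose coordinates A = (0, 0), X = (1, 0), E = (0, 1).
1. J lies on line XE with XJ:JE = 4:1 ⇒ J = (1/5, 4/5)
2. Y lies on line JA with JY:YA = 4:1 ⇒ Y = (1/25, 4/25)
3. D is the centroid of triangle EYJ ⇒ D = (2/25, 49/75)
4. G is the centroid of triangle AJX ⇒ G = (2/5, 4/15)
5. B is the centroid of triangle YGJ ⇒ B = (16/75, 92/225)
line DB meets GJ at U = (16/25, -28/75)
B = D + t·(U−D) with t = 5/21, so DB:BU = 5/21:16/21

DB:BU = 5/16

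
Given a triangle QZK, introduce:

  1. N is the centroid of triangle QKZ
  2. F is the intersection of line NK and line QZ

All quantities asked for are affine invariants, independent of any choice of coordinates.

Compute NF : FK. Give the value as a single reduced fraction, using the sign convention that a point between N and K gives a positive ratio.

NF:FK = -1/3

Assign Q = (0, 0), Z = (1, 0), K = (0, 1) — the answer is frame-independent, so this choice is without loss of generality.
1. N is the centroid of triangle QKZ ⇒ N = (1/3, 1/3)
2. F is the intersection of line NK and line QZ ⇒ F = (1/2, 0)
F = N + t·(K−N) with t = -1/2, so NF:FK = t:(1−t) = -1/2:3/2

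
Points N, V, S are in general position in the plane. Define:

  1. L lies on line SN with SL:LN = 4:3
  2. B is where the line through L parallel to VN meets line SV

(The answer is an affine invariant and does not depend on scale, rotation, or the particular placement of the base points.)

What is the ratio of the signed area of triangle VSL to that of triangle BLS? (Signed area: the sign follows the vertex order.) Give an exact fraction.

[VSL]:[BLS] = -7/4

Choose coordinates N = (0, 0), V = (1, 0), S = (0, 1).
1. L lies on line SN with SL:LN = 4:3 ⇒ L = (0, 3/7)
2. B is where the line through L parallel to VN meets line SV ⇒ B = (4/7, 3/7)
2·[VSL] = 4/7, 2·[BLS] = -16/49
[VSL]:[BLS] = 4/7:-16/49 = -7/4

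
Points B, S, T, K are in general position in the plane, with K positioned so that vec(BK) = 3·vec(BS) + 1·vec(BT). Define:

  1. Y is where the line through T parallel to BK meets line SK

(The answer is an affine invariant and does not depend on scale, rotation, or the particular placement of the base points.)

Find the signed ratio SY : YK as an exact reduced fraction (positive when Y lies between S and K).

Set B = (0, 0), S = (1, 0), T = (0, 1), K = (3, 1); any affine frame gives the same invariant.
1. Y is where the line through T parallel to BK meets line SK ⇒ Y = (9, 4)
Y = S + t·(K−S) with t = 4, so SY:YK = t:(1−t) = 4:-3

SY:YK = -4/3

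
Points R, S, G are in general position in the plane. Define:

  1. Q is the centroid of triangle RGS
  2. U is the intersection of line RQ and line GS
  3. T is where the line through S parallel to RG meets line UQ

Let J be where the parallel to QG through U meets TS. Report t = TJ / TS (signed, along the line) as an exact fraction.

t = 3/2

Assign R = (0, 0), S = (1, 0), G = (0, 1) — the answer is frame-independent, so this choice is without loss of generality.
1. Q is the centroid of triangle RGS ⇒ Q = (1/3, 1/3)
2. U is the intersection of line RQ and line GS ⇒ U = (1/2, 1/2)
3. T is where the line through S parallel to RG meets line UQ ⇒ T = (1, 1)
through U parallel to QG: direction (-1/3, 2/3); meets TS at J = (1, -1/2)
J = T + t·(S−T) with t = 3/2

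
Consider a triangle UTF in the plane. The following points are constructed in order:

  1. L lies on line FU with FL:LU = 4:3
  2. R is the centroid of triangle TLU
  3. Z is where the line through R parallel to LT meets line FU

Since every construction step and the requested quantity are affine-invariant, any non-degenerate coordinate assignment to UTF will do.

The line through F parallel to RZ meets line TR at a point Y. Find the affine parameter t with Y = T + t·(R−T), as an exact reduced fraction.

Set U = (0, 0), T = (1, 0), F = (0, 1); any affine frame gives the same invariant.
1. L lies on line FU with FL:LU = 4:3 ⇒ L = (0, 3/7)
2. R is the centroid of triangle TLU ⇒ R = (1/3, 1/7)
3. Z is where the line through R parallel to LT meets line FU ⇒ Z = (0, 2/7)
through F parallel to RZ: direction (-1/3, 1/7); meets TR at Y = (11/3, -4/7)
Y = T + t·(R−T) with t = -4

t = -4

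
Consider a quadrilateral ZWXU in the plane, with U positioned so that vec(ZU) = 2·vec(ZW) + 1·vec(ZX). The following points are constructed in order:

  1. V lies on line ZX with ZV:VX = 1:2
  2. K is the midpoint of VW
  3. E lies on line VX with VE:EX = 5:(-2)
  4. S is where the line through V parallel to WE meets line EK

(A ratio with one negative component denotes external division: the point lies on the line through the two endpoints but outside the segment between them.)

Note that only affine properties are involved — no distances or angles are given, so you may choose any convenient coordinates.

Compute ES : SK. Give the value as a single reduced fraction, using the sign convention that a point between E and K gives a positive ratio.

ES:SK = -2

Work in coordinates with Z = (0, 0), W = (1, 0), X = (0, 1), U = (2, 1).
1. V lies on line ZX with ZV:VX = 1:2 ⇒ V = (0, 1/3)
2. K is the midpoint of VW ⇒ K = (1/2, 1/6)
3. E lies on line VX with VE:EX = 5:(-2) ⇒ E = (0, 13/9)
4. S is where the line through V parallel to WE meets line EK ⇒ S = (1, -10/9)
S = E + t·(K−E) with t = 2, so ES:SK = t:(1−t) = 2:-1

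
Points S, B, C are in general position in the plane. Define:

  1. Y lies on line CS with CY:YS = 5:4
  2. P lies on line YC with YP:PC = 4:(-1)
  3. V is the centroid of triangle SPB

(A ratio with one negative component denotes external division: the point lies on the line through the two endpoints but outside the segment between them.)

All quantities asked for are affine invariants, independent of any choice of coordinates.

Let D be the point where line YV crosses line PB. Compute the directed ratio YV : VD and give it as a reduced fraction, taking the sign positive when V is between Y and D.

Assign S = (0, 0), B = (1, 0), C = (0, 1) — the answer is frame-independent, so this choice is without loss of generality.
1. Y lies on line CS with CY:YS = 5:4 ⇒ Y = (0, 4/9)
2. P lies on line YC with YP:PC = 4:(-1) ⇒ P = (0, 32/27)
3. V is the centroid of triangle SPB ⇒ V = (1/3, 32/81)
line YV meets PB at D = (5/7, 64/189)
V = Y + t·(D−Y) with t = 7/15, so YV:VD = 7/15:8/15

YV:VD = 7/8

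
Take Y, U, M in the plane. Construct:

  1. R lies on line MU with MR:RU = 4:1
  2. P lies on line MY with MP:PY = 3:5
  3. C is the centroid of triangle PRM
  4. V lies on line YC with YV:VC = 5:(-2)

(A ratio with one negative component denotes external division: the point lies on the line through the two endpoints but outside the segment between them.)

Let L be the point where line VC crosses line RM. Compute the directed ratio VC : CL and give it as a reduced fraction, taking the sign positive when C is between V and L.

Choose coordinates Y = (0, 0), U = (1, 0), M = (0, 1).
1. R lies on line MU with MR:RU = 4:1 ⇒ R = (4/5, 1/5)
2. P lies on line MY with MP:PY = 3:5 ⇒ P = (0, 5/8)
3. C is the centroid of triangle PRM ⇒ C = (4/15, 73/120)
4. V lies on line YC with YV:VC = 5:(-2) ⇒ V = (4/9, 73/72)
line VC meets RM at L = (32/105, 73/105)
C = V + t·(L−V) with t = 14/11, so VC:CL = 14/11:-3/11

VC:CL = -14/3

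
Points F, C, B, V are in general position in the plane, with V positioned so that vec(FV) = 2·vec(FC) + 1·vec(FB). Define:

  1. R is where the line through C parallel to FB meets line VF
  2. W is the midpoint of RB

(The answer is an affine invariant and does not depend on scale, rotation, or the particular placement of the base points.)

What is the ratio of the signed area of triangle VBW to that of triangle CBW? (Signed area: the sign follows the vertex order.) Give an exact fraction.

[VBW]:[CBW] = -2

Choose coordinates F = (0, 0), C = (1, 0), B = (0, 1), V = (2, 1).
1. R is where the line through C parallel to FB meets line VF ⇒ R = (1, 1/2)
2. W is the midpoint of RB ⇒ W = (1/2, 3/4)
2·[VBW] = 1/2, 2·[CBW] = -1/4
[VBW]:[CBW] = 1/2:-1/4 = -2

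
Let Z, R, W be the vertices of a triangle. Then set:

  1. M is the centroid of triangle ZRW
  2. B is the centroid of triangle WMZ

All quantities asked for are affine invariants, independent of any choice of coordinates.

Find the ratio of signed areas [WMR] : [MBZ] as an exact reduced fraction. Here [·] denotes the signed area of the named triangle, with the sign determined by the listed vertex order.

[WMR]:[MBZ] = 3

Work in coordinates with Z = (0, 0), R = (1, 0), W = (0, 1).
1. M is the centroid of triangle ZRW ⇒ M = (1/3, 1/3)
2. B is the centroid of triangle WMZ ⇒ B = (1/9, 4/9)
2·[WMR] = 1/3, 2·[MBZ] = 1/9
[WMR]:[MBZ] = 1/3:1/9 = 3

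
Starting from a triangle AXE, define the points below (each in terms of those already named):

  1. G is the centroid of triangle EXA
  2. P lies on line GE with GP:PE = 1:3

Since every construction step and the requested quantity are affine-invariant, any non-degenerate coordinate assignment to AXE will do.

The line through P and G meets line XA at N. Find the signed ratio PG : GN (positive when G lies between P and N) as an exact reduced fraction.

PG:GN = 1/2

Choose coordinates A = (0, 0), X = (1, 0), E = (0, 1).
1. G is the centroid of triangle EXA ⇒ G = (1/3, 1/3)
2. P lies on line GE with GP:PE = 1:3 ⇒ P = (1/4, 1/2)
line PG meets XA at N = (1/2, 0)
G = P + t·(N−P) with t = 1/3, so PG:GN = 1/3:2/3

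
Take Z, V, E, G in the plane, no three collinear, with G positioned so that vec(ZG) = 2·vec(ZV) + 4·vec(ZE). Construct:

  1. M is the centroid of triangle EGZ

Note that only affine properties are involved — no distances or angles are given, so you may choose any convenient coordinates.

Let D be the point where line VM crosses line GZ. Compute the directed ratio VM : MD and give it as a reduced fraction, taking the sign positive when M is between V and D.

VM:MD = -7

Choose coordinates Z = (0, 0), V = (1, 0), E = (0, 1), G = (2, 4).
1. M is the centroid of triangle EGZ ⇒ M = (2/3, 5/3)
line VM meets GZ at D = (5/7, 10/7)
M = V + t·(D−V) with t = 7/6, so VM:MD = 7/6:-1/6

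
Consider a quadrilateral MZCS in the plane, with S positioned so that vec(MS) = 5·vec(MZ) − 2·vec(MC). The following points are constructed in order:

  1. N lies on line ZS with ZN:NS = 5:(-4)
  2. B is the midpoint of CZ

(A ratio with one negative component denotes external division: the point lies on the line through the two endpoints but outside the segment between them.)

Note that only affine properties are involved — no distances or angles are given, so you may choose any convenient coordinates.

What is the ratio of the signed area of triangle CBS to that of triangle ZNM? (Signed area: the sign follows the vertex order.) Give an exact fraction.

Work in coordinates with M = (0, 0), Z = (1, 0), C = (0, 1), S = (5, -2).
1. N lies on line ZS with ZN:NS = 5:(-4) ⇒ N = (21, -10)
2. B is the midpoint of CZ ⇒ B = (1/2, 1/2)
2·[CBS] = 1, 2·[ZNM] = -10
[CBS]:[ZNM] = 1:-10 = -1/10

[CBS]:[ZNM] = -1/10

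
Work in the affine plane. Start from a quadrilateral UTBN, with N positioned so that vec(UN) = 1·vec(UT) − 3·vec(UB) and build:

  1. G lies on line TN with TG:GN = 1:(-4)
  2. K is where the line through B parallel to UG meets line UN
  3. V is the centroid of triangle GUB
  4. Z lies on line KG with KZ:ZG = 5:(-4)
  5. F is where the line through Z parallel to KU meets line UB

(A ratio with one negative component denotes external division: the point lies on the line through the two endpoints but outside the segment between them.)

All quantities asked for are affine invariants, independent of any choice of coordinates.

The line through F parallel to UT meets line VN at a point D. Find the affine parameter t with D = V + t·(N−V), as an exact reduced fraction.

t = -58/11

Work in coordinates with U = (0, 0), T = (1, 0), B = (0, 1), N = (1, -3).
1. G lies on line TN with TG:GN = 1:(-4) ⇒ G = (1, 1)
2. K is where the line through B parallel to UG meets line UN ⇒ K = (-1/4, 3/4)
3. V is the centroid of triangle GUB ⇒ V = (1/3, 2/3)
4. Z lies on line KG with KZ:ZG = 5:(-4) ⇒ Z = (6, 2)
5. F is where the line through Z parallel to KU meets line UB ⇒ F = (0, 20)
through F parallel to UT: direction (1, 0); meets VN at D = (-35/11, 20)
D = V + t·(N−V) with t = -58/11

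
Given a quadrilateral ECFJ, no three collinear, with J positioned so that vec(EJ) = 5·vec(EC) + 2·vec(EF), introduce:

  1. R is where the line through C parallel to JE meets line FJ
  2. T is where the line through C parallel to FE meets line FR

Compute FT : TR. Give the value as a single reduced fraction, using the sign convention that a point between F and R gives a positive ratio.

FT:TR = 1/6

Choose coordinates E = (0, 0), C = (1, 0), F = (0, 1), J = (5, 2).
1. R is where the line through C parallel to JE meets line FJ ⇒ R = (7, 12/5)
2. T is where the line through C parallel to FE meets line FR ⇒ T = (1, 6/5)
T = F + t·(R−F) with t = 1/7, so FT:TR = t:(1−t) = 1/7:6/7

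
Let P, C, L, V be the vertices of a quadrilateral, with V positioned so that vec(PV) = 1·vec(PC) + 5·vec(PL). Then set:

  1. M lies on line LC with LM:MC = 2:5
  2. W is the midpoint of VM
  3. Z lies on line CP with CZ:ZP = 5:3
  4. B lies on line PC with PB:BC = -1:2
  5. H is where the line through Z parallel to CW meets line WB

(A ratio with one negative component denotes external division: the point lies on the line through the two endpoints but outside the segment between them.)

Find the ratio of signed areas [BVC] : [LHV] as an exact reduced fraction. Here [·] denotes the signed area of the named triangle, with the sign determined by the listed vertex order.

Choose coordinates P = (0, 0), C = (1, 0), L = (0, 1), V = (1, 5).
1. M lies on line LC with LM:MC = 2:5 ⇒ M = (2/7, 5/7)
2. W is the midpoint of VM ⇒ W = (9/14, 20/7)
3. Z lies on line CP with CZ:ZP = 5:3 ⇒ Z = (3/8, 0)
4. B lies on line PC with PB:BC = -1:2 ⇒ B = (-1, 0)
5. H is where the line through Z parallel to CW meets line WB ⇒ H = (29/224, 55/28)
2·[BVC] = -10, 2·[LHV] = -25/56
[BVC]:[LHV] = -10:-25/56 = 112/5

[BVC]:[LHV] = 112/5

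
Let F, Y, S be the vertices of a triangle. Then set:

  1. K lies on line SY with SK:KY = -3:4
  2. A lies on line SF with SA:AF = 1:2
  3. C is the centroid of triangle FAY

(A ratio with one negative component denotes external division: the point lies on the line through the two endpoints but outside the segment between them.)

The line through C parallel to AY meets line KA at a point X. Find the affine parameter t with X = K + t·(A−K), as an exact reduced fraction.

t = 7/6

Set F = (0, 0), Y = (1, 0), S = (0, 1); any affine frame gives the same invariant.
1. K lies on line SY with SK:KY = -3:4 ⇒ K = (-3, 4)
2. A lies on line SF with SA:AF = 1:2 ⇒ A = (0, 2/3)
3. C is the centroid of triangle FAY ⇒ C = (1/3, 2/9)
through C parallel to AY: direction (1, -2/3); meets KA at X = (1/2, 1/9)
X = K + t·(A−K) with t = 7/6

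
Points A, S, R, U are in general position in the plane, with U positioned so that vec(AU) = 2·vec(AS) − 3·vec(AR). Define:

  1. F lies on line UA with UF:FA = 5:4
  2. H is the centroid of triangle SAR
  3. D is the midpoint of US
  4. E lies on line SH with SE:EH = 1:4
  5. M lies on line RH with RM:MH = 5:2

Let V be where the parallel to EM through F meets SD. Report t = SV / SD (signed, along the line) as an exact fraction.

t = 56/45

Work in coordinates with A = (0, 0), S = (1, 0), R = (0, 1), U = (2, -3).
1. F lies on line UA with UF:FA = 5:4 ⇒ F = (8/9, -4/3)
2. H is the centroid of triangle SAR ⇒ H = (1/3, 1/3)
3. D is the midpoint of US ⇒ D = (3/2, -3/2)
4. E lies on line SH with SE:EH = 1:4 ⇒ E = (13/15, 1/15)
5. M lies on line RH with RM:MH = 5:2 ⇒ M = (5/21, 11/21)
through F parallel to EM: direction (-22/35, 16/35); meets SD at V = (73/45, -28/15)
V = S + t·(D−S) with t = 56/45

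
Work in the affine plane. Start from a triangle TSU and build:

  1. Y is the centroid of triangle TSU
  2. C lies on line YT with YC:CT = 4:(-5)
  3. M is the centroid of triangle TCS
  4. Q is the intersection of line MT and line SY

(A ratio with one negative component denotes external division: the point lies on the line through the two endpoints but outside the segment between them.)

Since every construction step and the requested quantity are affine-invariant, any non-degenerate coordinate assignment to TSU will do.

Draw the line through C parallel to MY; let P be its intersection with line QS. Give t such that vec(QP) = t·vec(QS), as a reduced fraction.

t = -9/5

Set T = (0, 0), S = (1, 0), U = (0, 1); any affine frame gives the same invariant.
1. Y is the centroid of triangle TSU ⇒ Y = (1/3, 1/3)
2. C lies on line YT with YC:CT = 4:(-5) ⇒ C = (5/3, 5/3)
3. M is the centroid of triangle TCS ⇒ M = (8/9, 5/9)
4. Q is the intersection of line MT and line SY ⇒ Q = (4/9, 5/18)
through C parallel to MY: direction (-5/9, -2/9); meets QS at P = (-5/9, 7/9)
P = Q + t·(S−Q) with t = -9/5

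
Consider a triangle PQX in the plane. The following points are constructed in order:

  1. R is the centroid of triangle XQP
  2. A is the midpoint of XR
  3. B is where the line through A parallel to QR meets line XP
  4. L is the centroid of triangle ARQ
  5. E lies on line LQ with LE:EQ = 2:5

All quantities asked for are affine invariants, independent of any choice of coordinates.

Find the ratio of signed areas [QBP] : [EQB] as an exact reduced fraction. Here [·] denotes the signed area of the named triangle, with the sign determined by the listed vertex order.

[QBP]:[EQB] = 126/5

Assign P = (0, 0), Q = (1, 0), X = (0, 1) — the answer is frame-independent, so this choice is without loss of generality.
1. R is the centroid of triangle XQP ⇒ R = (1/3, 1/3)
2. A is the midpoint of XR ⇒ A = (1/6, 2/3)
3. B is where the line through A parallel to QR meets line XP ⇒ B = (0, 3/4)
4. L is the centroid of triangle ARQ ⇒ L = (1/2, 1/3)
5. E lies on line LQ with LE:EQ = 2:5 ⇒ E = (9/14, 5/21)
2·[QBP] = 3/4, 2·[EQB] = 5/168
[QBP]:[EQB] = 3/4:5/168 = 126/5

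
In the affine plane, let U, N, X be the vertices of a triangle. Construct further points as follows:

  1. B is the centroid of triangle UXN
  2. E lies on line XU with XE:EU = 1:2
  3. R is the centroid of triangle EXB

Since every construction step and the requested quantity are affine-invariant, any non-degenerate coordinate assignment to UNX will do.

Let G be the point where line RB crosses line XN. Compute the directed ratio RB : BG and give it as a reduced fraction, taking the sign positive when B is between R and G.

RB:BG = -1/3

Assign U = (0, 0), N = (1, 0), X = (0, 1) — the answer is frame-independent, so this choice is without loss of generality.
1. B is the centroid of triangle UXN ⇒ B = (1/3, 1/3)
2. E lies on line XU with XE:EU = 1:2 ⇒ E = (0, 2/3)
3. R is the centroid of triangle EXB ⇒ R = (1/9, 2/3)
line RB meets XN at G = (-1/3, 4/3)
B = R + t·(G−R) with t = -1/2, so RB:BG = -1/2:3/2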